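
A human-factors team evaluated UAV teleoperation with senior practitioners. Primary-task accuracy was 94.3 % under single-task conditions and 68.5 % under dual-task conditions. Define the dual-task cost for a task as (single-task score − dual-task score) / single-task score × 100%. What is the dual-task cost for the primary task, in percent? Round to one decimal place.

Cost = (94.3 − 68.5) / 94.3 × 100%
     = 25.8000 / 94.3 × 100% = 27.3595%.
≈ 27.4%.

27.4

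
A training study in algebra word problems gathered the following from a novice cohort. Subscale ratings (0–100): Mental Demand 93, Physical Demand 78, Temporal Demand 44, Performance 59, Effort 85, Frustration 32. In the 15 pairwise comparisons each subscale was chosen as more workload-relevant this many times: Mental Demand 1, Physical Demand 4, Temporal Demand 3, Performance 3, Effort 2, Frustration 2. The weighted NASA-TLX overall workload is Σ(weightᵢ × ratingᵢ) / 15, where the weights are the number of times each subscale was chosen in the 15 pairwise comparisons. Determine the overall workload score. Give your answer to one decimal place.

63.2

The tallies are the weights (they sum to 15).
Weighted sum = 1·93 + 4·78 + 3·44 + 3·59 + 2·85 + 2·32
            = 93 + 312 + 132 + 177 + 170 + 64 = 948.
Overall workload = 948 / 15 = 63.2000 ≈ 63.2.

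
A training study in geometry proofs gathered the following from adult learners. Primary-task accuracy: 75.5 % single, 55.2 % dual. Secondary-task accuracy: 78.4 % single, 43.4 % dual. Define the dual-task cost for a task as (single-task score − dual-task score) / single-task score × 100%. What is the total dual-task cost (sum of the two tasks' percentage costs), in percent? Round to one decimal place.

71.5

Primary cost = (75.5 − 55.2) / 75.5 × 100% = 26.8874%.
Secondary cost = (78.4 − 43.4) / 78.4 × 100% = 44.6429%.
Total = 26.8874% + 44.6429% = 71.5303% ≈ 71.5%.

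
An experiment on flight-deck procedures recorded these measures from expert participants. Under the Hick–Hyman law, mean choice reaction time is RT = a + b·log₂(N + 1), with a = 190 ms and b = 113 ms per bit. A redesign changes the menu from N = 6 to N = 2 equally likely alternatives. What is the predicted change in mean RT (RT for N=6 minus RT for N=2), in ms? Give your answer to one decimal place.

RT(6) = 190 + 113·log₂(7) = 190 + 113·2.8074 = 507.2362 ms.
RT(2) = 190 + 113·log₂(3) = 190 + 113·1.5850 = 369.1050 ms.
Difference = 507.2362 − 369.1050 = 138.1312 ≈ 138.1 ms.

138.1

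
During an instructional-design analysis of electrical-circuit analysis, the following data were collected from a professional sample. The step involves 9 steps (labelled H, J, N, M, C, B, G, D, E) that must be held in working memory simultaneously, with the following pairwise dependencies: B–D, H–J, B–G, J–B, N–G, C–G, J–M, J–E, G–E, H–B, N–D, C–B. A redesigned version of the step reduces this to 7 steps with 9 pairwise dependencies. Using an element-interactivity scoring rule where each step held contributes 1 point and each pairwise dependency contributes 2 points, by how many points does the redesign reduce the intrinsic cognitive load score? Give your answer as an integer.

Original: 9 × 1 + 12 × 2 = 9 + 24 = 33.
Redesigned: 7 × 1 + 9 × 2 = 7 + 18 = 25.
Reduction = 33 − 25 = 8.

8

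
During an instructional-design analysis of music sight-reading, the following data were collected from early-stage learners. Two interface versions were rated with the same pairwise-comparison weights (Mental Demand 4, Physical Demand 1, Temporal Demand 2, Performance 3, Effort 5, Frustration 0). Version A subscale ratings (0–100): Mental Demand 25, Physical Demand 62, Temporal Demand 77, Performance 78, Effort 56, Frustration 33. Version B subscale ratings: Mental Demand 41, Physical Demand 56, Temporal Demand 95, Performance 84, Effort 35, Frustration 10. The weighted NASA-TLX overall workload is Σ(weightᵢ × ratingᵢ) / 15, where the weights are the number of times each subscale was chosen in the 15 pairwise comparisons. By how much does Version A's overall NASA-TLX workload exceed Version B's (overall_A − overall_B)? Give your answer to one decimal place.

Version A weighted sum = 4·25 + 1·62 + 2·77 + 3·78 + 5·56 + 0·33 = 100 + 62 + 154 + 234 + 280 + 0 = 830; overall_A = 830/15 = 55.3333.
Version B weighted sum = 4·41 + 1·56 + 2·95 + 3·84 + 5·35 + 0·10 = 164 + 56 + 190 + 252 + 175 + 0 = 837; overall_B = 837/15 = 55.8000.
Difference = 55.3333 − 55.8000 = -0.4667 ≈ -0.5.

-0.5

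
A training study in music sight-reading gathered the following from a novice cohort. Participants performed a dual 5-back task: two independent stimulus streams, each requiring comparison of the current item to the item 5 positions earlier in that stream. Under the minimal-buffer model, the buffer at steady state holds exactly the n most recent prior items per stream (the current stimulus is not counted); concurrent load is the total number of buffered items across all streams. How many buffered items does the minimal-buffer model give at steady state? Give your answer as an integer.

Each stream's buffer holds its 5 most recent prior items.
Two independent streams: 2 × 5 = 10 buffered items at steady state.

10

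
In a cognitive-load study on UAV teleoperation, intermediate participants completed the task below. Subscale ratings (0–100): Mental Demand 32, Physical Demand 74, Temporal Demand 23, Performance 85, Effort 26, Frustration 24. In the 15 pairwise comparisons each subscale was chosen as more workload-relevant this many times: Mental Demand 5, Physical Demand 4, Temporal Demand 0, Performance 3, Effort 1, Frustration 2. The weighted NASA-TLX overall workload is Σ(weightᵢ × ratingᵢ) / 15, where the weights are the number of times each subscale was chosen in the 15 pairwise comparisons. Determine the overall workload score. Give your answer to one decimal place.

52.3

The tallies are the weights (they sum to 15).
Weighted sum = 5·32 + 4·74 + 0·23 + 3·85 + 1·26 + 2·24
            = 160 + 296 + 0 + 255 + 26 + 48 = 785.
Overall workload = 785 / 15 = 52.3333 ≈ 52.3.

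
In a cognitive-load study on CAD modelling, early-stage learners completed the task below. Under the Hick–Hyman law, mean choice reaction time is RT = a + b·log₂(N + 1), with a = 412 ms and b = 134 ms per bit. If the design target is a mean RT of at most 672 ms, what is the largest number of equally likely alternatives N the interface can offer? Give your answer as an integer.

Set 412 + 134·log₂(N + 1) ≤ 672.
log₂(N + 1) ≤ (672 − 412) / 134 = 1.9403.
N + 1 ≤ 2^1.9403 = 3.8379.
N ≤ 2.8379, so the largest integer N is 2.

2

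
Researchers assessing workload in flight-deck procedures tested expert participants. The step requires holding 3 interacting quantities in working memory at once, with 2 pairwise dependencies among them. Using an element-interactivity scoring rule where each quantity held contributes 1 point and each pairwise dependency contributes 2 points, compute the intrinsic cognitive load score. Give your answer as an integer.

Element contribution: 3 × 1 = 3.
Interaction contribution: 2 × 2 = 4.
Intrinsic load = 3 + 4 = 7.

7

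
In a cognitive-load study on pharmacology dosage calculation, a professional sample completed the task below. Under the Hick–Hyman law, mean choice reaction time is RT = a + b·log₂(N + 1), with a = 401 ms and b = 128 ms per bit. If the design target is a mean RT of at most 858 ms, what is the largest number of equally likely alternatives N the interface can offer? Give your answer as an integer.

Set 401 + 128·log₂(N + 1) ≤ 858.
log₂(N + 1) ≤ (858 − 401) / 128 = 3.5703.
N + 1 ≤ 2^3.5703 = 11.8787.
N ≤ 10.8787, so the largest integer N is 10.

10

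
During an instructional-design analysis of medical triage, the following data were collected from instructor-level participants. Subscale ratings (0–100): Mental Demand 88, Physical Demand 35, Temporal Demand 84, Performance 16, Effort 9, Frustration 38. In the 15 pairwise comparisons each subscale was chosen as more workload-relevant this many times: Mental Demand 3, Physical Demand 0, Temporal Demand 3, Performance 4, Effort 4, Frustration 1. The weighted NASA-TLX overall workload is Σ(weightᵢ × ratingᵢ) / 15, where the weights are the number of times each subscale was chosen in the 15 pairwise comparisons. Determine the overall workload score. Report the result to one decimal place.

43.6

The tallies are the weights (they sum to 15).
Weighted sum = 3·88 + 0·35 + 3·84 + 4·16 + 4·9 + 1·38
            = 264 + 0 + 252 + 64 + 36 + 38 = 654.
Overall workload = 654 / 15 = 43.6000 ≈ 43.6.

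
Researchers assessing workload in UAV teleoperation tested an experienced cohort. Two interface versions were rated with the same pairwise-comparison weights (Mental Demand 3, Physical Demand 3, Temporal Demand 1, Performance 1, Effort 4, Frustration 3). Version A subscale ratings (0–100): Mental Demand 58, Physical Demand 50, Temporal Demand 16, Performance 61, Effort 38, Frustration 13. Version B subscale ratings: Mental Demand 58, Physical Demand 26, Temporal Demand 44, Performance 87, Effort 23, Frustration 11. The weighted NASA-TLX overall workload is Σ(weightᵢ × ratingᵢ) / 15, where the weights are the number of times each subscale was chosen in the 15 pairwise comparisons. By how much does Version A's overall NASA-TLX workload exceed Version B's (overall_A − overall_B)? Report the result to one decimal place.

Version A weighted sum = 3·58 + 3·50 + 1·16 + 1·61 + 4·38 + 3·13 = 174 + 150 + 16 + 61 + 152 + 39 = 592; overall_A = 592/15 = 39.4667.
Version B weighted sum = 3·58 + 3·26 + 1·44 + 1·87 + 4·23 + 3·11 = 174 + 78 + 44 + 87 + 92 + 33 = 508; overall_B = 508/15 = 33.8667.
Difference = 39.4667 − 33.8667 = 5.6000 ≈ 5.6.

5.6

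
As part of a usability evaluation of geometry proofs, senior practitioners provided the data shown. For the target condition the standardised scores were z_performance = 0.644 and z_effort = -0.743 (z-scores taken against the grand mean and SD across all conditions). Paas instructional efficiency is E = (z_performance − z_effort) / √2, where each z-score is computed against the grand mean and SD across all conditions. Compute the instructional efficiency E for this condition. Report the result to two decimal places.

z_P − z_E = 0.644 − (-0.743) = 1.3870.
E = 1.3870 / √2 = 1.3870 / 1.41421 = 0.9808 ≈ 0.98.

0.98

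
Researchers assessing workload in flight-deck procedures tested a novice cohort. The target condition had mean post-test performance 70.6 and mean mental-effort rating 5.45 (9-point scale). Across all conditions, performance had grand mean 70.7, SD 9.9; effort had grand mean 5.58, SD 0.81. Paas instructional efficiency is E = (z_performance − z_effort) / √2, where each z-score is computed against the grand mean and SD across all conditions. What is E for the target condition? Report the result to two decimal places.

z_performance = (70.6 − 70.7) / 9.9 = -0.1000 / 9.9 = -0.0101.
z_effort = (5.45 − 5.58) / 0.81 = -0.1300 / 0.81 = -0.1605.
z_P − z_E = -0.0101 − (-0.1605) = 0.1504.
E = 0.1504 / √2 = 0.1504 / 1.41421 = 0.1063 ≈ 0.11.

0.11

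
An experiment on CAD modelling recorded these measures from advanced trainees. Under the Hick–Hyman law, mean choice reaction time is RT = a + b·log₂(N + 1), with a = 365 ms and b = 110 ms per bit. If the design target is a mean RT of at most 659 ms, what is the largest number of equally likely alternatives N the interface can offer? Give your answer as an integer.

Set 365 + 110·log₂(N + 1) ≤ 659.
log₂(N + 1) ≤ (659 − 365) / 110 = 2.6727.
N + 1 ≤ 2^2.6727 = 6.3762.
N ≤ 5.3762, so the largest integer N is 5.

5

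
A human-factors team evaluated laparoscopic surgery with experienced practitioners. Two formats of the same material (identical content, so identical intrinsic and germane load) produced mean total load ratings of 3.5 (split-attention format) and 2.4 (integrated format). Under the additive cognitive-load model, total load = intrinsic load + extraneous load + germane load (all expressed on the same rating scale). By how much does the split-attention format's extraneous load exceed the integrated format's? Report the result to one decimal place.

1.1

Intrinsic and germane load are equal across formats, so the difference in total load equals the difference in extraneous load.
Extraneous-load difference = 3.5 − 2.4 = 1.1.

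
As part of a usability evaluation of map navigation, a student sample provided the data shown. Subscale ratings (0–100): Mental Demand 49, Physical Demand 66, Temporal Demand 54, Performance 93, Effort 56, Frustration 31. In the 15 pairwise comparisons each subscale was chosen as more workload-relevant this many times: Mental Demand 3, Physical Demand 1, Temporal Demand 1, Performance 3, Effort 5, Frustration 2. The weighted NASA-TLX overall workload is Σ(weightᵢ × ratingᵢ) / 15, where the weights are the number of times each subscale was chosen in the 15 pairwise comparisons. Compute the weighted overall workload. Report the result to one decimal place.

The tallies are the weights (they sum to 15).
Weighted sum = 3·49 + 1·66 + 1·54 + 3·93 + 5·56 + 2·31
            = 147 + 66 + 54 + 279 + 280 + 62 = 888.
Overall workload = 888 / 15 = 59.2000 ≈ 59.2.

59.2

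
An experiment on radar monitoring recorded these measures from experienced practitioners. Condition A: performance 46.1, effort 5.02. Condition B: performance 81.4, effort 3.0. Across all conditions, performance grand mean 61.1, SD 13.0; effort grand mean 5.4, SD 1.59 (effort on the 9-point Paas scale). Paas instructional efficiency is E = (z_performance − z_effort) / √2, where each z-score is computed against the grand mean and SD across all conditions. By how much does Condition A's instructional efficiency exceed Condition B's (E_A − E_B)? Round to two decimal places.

Condition A: z_P = (46.1 − 61.1)/13.0 = -1.1538; z_E = (5.02 − 5.4)/1.59 = -0.2390; E_A = (-1.1538 − (-0.2390))/√2 = -0.6469.
Condition B: z_P = (81.4 − 61.1)/13.0 = 1.5615; z_E = (3.0 − 5.4)/1.59 = -1.5094; E_B = (1.5615 − (-1.5094))/√2 = 2.1715.
E_A − E_B = -0.6469 − 2.1715 = -2.8184 ≈ -2.82.

-2.82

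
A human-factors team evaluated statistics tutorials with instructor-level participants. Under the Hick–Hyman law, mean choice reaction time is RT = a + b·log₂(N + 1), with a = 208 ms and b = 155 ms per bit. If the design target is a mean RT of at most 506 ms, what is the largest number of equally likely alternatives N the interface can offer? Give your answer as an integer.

2

Set 208 + 155·log₂(N + 1) ≤ 506.
log₂(N + 1) ≤ (506 − 208) / 155 = 1.9226.
N + 1 ≤ 2^1.9226 = 3.7911.
N ≤ 2.7911, so the largest integer N is 2.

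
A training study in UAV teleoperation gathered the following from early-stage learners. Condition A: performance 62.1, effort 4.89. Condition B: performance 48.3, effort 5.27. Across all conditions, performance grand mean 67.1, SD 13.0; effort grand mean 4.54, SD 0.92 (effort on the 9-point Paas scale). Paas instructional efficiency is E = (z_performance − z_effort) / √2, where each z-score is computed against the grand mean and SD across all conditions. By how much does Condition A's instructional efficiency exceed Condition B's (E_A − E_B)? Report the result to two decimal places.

1.04

Condition A: z_P = (62.1 − 67.1)/13.0 = -0.3846; z_E = (4.89 − 4.54)/0.92 = 0.3804; E_A = (-0.3846 − 0.3804)/√2 = -0.5409.
Condition B: z_P = (48.3 − 67.1)/13.0 = -1.4462; z_E = (5.27 − 4.54)/0.92 = 0.7935; E_B = (-1.4462 − 0.7935)/√2 = -1.5837.
E_A − E_B = -0.5409 − (-1.5837) = 1.0428 ≈ 1.04.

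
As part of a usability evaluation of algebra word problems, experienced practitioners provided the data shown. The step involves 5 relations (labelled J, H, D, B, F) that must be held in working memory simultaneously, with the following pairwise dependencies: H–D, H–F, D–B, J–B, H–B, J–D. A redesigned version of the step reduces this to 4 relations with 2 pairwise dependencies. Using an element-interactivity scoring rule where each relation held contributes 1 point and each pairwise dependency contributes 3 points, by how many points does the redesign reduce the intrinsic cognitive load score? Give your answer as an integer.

Original: 5 × 1 + 6 × 3 = 5 + 18 = 23.
Redesigned: 4 × 1 + 2 × 3 = 4 + 6 = 10.
Reduction = 23 − 10 = 13.

13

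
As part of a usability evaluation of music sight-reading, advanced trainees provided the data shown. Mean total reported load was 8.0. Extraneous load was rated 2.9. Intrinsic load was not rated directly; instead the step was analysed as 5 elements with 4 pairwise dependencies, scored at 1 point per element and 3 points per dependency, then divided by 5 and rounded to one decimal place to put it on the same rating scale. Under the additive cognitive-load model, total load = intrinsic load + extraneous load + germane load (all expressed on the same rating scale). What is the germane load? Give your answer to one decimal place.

1.7

Intrinsic (element-interactivity): (5 × 1 + 4 × 3) / 5 = 17 / 5 = 3.4000 → 3.4.
germane load = total − intrinsic − extraneous
             = 8.0 − 3.4 − 2.9 = 1.7.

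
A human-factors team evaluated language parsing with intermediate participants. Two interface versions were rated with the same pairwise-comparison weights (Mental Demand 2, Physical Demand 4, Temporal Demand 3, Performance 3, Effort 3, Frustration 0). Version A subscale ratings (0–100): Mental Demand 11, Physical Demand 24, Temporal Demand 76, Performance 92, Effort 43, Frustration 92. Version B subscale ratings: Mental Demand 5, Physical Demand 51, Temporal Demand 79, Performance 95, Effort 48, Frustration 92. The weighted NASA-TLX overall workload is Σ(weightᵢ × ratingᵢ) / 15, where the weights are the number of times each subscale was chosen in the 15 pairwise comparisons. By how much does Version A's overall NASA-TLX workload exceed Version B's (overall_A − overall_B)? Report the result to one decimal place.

Version A weighted sum = 2·11 + 4·24 + 3·76 + 3·92 + 3·43 + 0·92 = 22 + 96 + 228 + 276 + 129 + 0 = 751; overall_A = 751/15 = 50.0667.
Version B weighted sum = 2·5 + 4·51 + 3·79 + 3·95 + 3·48 + 0·92 = 10 + 204 + 237 + 285 + 144 + 0 = 880; overall_B = 880/15 = 58.6667.
Difference = 50.0667 − 58.6667 = -8.6000 ≈ -8.6.

-8.6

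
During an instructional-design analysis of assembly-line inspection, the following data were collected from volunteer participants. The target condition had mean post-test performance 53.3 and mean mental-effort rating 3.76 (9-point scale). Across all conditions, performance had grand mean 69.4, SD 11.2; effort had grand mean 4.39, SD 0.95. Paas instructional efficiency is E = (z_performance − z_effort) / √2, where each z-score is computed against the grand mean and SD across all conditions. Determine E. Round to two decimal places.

-0.55

z_performance = (53.3 − 69.4) / 11.2 = -16.1000 / 11.2 = -1.4375.
z_effort = (3.76 − 4.39) / 0.95 = -0.6300 / 0.95 = -0.6632.
z_P − z_E = -1.4375 − (-0.6632) = -0.7743.
E = -0.7743 / √2 = -0.7743 / 1.41421 = -0.5475 ≈ -0.55.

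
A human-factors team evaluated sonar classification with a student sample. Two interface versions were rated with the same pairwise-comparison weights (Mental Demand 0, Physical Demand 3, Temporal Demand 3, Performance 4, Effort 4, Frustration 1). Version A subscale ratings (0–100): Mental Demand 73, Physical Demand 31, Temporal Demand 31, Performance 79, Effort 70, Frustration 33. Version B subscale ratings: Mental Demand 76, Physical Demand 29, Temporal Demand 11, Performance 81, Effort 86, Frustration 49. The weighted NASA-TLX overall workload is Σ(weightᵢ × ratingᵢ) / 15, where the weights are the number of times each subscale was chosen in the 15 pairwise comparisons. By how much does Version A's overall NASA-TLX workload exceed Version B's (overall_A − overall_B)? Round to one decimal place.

Version A weighted sum = 0·73 + 3·31 + 3·31 + 4·79 + 4·70 + 1·33 = 0 + 93 + 93 + 316 + 280 + 33 = 815; overall_A = 815/15 = 54.3333.
Version B weighted sum = 0·76 + 3·29 + 3·11 + 4·81 + 4·86 + 1·49 = 0 + 87 + 33 + 324 + 344 + 49 = 837; overall_B = 837/15 = 55.8000.
Difference = 54.3333 − 55.8000 = -1.4667 ≈ -1.5.

-1.5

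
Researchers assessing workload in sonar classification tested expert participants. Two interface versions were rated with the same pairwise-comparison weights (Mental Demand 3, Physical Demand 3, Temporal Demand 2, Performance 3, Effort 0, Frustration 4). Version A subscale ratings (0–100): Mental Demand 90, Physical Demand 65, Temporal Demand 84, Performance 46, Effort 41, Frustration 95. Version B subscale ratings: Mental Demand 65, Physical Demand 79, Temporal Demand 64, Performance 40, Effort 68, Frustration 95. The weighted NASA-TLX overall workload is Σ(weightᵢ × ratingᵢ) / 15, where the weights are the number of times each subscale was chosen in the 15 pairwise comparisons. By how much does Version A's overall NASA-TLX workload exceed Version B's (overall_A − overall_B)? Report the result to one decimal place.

6.1

Version A weighted sum = 3·90 + 3·65 + 2·84 + 3·46 + 0·41 + 4·95 = 270 + 195 + 168 + 138 + 0 + 380 = 1151; overall_A = 1151/15 = 76.7333.
Version B weighted sum = 3·65 + 3·79 + 2·64 + 3·40 + 0·68 + 4·95 = 195 + 237 + 128 + 120 + 0 + 380 = 1060; overall_B = 1060/15 = 70.6667.
Difference = 76.7333 − 70.6667 = 6.0666 ≈ 6.1.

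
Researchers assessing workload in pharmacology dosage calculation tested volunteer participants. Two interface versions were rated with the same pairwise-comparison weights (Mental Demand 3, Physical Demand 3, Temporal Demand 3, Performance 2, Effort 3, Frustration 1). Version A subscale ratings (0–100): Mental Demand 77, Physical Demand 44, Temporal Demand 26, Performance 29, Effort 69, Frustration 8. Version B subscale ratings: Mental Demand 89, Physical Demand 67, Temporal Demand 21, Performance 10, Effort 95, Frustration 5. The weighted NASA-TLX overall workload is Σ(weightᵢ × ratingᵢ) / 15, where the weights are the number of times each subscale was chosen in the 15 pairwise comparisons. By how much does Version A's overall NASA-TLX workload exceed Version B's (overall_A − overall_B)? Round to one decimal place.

Version A weighted sum = 3·77 + 3·44 + 3·26 + 2·29 + 3·69 + 1·8 = 231 + 132 + 78 + 58 + 207 + 8 = 714; overall_A = 714/15 = 47.6000.
Version B weighted sum = 3·89 + 3·67 + 3·21 + 2·10 + 3·95 + 1·5 = 267 + 201 + 63 + 20 + 285 + 5 = 841; overall_B = 841/15 = 56.0667.
Difference = 47.6000 − 56.0667 = -8.4667 ≈ -8.5.

-8.5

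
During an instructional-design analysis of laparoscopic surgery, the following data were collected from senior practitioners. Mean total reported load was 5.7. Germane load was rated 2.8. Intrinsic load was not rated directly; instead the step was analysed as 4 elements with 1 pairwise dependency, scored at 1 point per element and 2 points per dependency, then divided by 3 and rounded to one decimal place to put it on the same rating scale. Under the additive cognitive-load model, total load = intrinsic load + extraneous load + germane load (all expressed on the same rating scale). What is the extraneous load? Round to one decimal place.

Intrinsic (element-interactivity): (4 × 1 + 1 × 2) / 3 = 6 / 3 = 2.0000 → 2.0.
extraneous load = total − intrinsic − germane
             = 5.7 − 2.0 − 2.8 = 0.9.

0.9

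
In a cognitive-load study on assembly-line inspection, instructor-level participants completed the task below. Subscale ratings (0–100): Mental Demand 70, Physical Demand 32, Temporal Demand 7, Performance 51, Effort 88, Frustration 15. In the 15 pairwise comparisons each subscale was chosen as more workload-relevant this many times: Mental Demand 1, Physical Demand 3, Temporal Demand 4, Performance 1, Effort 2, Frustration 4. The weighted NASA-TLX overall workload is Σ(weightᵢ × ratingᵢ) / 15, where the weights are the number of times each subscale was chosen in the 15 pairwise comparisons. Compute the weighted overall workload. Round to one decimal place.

The tallies are the weights (they sum to 15).
Weighted sum = 1·70 + 3·32 + 4·7 + 1·51 + 2·88 + 4·15
            = 70 + 96 + 28 + 51 + 176 + 60 = 481.
Overall workload = 481 / 15 = 32.0667 ≈ 32.1.

32.1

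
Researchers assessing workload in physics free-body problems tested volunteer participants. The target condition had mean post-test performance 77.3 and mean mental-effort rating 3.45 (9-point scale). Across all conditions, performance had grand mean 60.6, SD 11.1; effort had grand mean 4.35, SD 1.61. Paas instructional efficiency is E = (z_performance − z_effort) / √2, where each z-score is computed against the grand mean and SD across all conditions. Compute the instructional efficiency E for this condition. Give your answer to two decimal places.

z_performance = (77.3 − 60.6) / 11.1 = 16.7000 / 11.1 = 1.5045.
z_effort = (3.45 − 4.35) / 1.61 = -0.9000 / 1.61 = -0.5590.
z_P − z_E = 1.5045 − (-0.5590) = 2.0635.
E = 2.0635 / √2 = 2.0635 / 1.41421 = 1.4591 ≈ 1.46.

1.46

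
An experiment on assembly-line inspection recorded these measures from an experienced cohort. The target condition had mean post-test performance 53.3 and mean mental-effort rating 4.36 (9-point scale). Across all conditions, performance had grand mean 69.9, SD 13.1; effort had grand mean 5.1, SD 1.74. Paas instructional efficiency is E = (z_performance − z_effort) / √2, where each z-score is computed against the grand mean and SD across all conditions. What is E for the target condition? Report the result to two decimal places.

z_performance = (53.3 − 69.9) / 13.1 = -16.6000 / 13.1 = -1.2672.
z_effort = (4.36 − 5.1) / 1.74 = -0.7400 / 1.74 = -0.4253.
z_P − z_E = -1.2672 − (-0.4253) = -0.8419.
E = -0.8419 / √2 = -0.8419 / 1.41421 = -0.5953 ≈ -0.60.

-0.60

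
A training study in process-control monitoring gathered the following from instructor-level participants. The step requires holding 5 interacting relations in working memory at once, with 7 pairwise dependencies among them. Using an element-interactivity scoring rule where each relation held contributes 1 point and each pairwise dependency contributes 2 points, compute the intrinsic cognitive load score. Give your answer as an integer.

19

Element contribution: 5 × 1 = 5.
Interaction contribution: 7 × 2 = 14.
Intrinsic load = 5 + 14 = 19.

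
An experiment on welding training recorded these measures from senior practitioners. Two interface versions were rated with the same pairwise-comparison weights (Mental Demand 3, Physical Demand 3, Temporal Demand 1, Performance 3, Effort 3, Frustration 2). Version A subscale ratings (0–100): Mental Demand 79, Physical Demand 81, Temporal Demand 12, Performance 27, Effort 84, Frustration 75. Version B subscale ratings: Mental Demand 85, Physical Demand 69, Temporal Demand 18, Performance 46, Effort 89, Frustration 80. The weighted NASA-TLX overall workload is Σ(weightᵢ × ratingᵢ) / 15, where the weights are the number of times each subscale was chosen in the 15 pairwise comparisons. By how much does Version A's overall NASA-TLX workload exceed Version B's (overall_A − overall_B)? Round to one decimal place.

Version A weighted sum = 3·79 + 3·81 + 1·12 + 3·27 + 3·84 + 2·75 = 237 + 243 + 12 + 81 + 252 + 150 = 975; overall_A = 975/15 = 65.0000.
Version B weighted sum = 3·85 + 3·69 + 1·18 + 3·46 + 3·89 + 2·80 = 255 + 207 + 18 + 138 + 267 + 160 = 1045; overall_B = 1045/15 = 69.6667.
Difference = 65.0000 − 69.6667 = -4.6667 ≈ -4.7.

-4.7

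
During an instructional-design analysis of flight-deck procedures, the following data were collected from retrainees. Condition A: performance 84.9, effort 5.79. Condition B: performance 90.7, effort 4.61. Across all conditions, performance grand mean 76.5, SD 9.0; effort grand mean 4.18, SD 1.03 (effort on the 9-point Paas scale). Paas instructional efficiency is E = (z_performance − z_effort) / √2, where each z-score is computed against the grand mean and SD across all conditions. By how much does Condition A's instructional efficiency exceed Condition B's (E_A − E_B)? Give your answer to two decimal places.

-1.27

Condition A: z_P = (84.9 − 76.5)/9.0 = 0.9333; z_E = (5.79 − 4.18)/1.03 = 1.5631; E_A = (0.9333 − 1.5631)/√2 = -0.4453.
Condition B: z_P = (90.7 − 76.5)/9.0 = 1.5778; z_E = (4.61 − 4.18)/1.03 = 0.4175; E_B = (1.5778 − 0.4175)/√2 = 0.8205.
E_A − E_B = -0.4453 − 0.8205 = -1.2658 ≈ -1.27.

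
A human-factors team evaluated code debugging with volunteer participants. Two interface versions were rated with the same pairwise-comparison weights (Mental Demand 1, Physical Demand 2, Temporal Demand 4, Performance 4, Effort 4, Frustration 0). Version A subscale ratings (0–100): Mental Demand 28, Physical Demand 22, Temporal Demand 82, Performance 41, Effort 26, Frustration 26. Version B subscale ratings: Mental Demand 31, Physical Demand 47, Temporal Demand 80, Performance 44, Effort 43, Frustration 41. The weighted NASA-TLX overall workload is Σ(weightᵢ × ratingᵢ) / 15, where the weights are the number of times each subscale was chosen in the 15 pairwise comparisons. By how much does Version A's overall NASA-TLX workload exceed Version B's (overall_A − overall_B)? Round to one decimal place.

Version A weighted sum = 1·28 + 2·22 + 4·82 + 4·41 + 4·26 + 0·26 = 28 + 44 + 328 + 164 + 104 + 0 = 668; overall_A = 668/15 = 44.5333.
Version B weighted sum = 1·31 + 2·47 + 4·80 + 4·44 + 4·43 + 0·41 = 31 + 94 + 320 + 176 + 172 + 0 = 793; overall_B = 793/15 = 52.8667.
Difference = 44.5333 − 52.8667 = -8.3334 ≈ -8.3.

-8.3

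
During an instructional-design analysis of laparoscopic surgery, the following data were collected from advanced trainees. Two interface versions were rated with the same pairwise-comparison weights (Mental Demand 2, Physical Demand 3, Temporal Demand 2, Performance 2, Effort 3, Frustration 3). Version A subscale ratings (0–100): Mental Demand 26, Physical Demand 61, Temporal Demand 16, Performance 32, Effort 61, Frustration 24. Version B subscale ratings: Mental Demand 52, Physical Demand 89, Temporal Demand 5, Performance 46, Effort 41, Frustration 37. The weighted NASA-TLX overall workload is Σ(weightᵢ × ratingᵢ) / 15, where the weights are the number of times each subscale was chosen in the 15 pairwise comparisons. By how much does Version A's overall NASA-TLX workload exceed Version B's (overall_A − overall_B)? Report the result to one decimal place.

-8.1

Version A weighted sum = 2·26 + 3·61 + 2·16 + 2·32 + 3·61 + 3·24 = 52 + 183 + 32 + 64 + 183 + 72 = 586; overall_A = 586/15 = 39.0667.
Version B weighted sum = 2·52 + 3·89 + 2·5 + 2·46 + 3·41 + 3·37 = 104 + 267 + 10 + 92 + 123 + 111 = 707; overall_B = 707/15 = 47.1333.
Difference = 39.0667 − 47.1333 = -8.0666 ≈ -8.1.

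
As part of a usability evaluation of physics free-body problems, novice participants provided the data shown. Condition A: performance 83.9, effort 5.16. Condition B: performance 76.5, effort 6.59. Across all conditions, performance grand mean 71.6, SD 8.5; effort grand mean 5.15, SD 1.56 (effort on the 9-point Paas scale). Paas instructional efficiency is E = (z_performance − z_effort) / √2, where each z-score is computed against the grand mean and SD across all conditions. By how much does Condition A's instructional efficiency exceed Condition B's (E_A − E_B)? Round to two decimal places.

Condition A: z_P = (83.9 − 71.6)/8.5 = 1.4471; z_E = (5.16 − 5.15)/1.56 = 0.0064; E_A = (1.4471 − 0.0064)/√2 = 1.0187.
Condition B: z_P = (76.5 − 71.6)/8.5 = 0.5765; z_E = (6.59 − 5.15)/1.56 = 0.9231; E_B = (0.5765 − 0.9231)/√2 = -0.2451.
E_A − E_B = 1.0187 − (-0.2451) = 1.2638 ≈ 1.26.

1.26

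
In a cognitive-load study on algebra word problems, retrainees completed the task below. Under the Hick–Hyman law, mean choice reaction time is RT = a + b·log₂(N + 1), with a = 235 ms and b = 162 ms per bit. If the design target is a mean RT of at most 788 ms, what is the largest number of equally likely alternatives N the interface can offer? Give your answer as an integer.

Set 235 + 162·log₂(N + 1) ≤ 788.
log₂(N + 1) ≤ (788 − 235) / 162 = 3.4136.
N + 1 ≤ 2^3.4136 = 10.6560.
N ≤ 9.6560, so the largest integer N is 9.

9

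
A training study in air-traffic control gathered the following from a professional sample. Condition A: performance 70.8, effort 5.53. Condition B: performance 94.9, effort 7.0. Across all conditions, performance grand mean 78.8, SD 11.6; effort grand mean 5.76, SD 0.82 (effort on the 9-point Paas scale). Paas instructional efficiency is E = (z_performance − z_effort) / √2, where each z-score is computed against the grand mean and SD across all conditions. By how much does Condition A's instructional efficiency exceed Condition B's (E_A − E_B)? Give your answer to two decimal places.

-0.20

Condition A: z_P = (70.8 − 78.8)/11.6 = -0.6897; z_E = (5.53 − 5.76)/0.82 = -0.2805; E_A = (-0.6897 − (-0.2805))/√2 = -0.2893.
Condition B: z_P = (94.9 − 78.8)/11.6 = 1.3879; z_E = (7.0 − 5.76)/0.82 = 1.5122; E_B = (1.3879 − 1.5122)/√2 = -0.0879.
E_A − E_B = -0.2893 − (-0.0879) = -0.2014 ≈ -0.20.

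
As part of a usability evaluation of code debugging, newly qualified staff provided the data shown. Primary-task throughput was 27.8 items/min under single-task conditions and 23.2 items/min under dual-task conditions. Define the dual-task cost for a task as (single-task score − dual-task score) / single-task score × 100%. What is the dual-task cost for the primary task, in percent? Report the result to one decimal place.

16.5

Cost = (27.8 − 23.2) / 27.8 × 100%
     = 4.6000 / 27.8 × 100% = 16.5468%.
≈ 16.5%.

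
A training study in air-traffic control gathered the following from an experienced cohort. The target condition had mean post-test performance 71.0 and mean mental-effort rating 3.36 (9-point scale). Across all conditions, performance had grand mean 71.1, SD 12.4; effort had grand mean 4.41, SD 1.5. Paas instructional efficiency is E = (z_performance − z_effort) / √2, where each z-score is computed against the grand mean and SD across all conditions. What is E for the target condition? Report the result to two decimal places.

0.49

z_performance = (71.0 − 71.1) / 12.4 = -0.1000 / 12.4 = -0.0081.
z_effort = (3.36 − 4.41) / 1.5 = -1.0500 / 1.5 = -0.7000.
z_P − z_E = -0.0081 − (-0.7000) = 0.6919.
E = 0.6919 / √2 = 0.6919 / 1.41421 = 0.4892 ≈ 0.49.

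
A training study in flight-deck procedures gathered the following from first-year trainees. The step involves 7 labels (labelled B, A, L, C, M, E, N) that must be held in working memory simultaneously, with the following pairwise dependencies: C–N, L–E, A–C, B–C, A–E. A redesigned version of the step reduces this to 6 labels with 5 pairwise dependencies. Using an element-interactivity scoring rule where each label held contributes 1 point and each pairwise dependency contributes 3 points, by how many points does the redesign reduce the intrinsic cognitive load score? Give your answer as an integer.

1

Original: 7 × 1 + 5 × 3 = 7 + 15 = 22.
Redesigned: 6 × 1 + 5 × 3 = 6 + 15 = 21.
Reduction = 22 − 21 = 1.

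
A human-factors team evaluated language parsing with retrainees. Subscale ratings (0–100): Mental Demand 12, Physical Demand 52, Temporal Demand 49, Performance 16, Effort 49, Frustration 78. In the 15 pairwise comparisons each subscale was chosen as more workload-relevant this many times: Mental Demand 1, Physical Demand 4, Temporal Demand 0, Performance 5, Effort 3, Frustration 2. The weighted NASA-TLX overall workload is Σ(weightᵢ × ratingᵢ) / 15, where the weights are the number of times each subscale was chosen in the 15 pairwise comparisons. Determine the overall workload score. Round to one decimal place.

The tallies are the weights (they sum to 15).
Weighted sum = 1·12 + 4·52 + 0·49 + 5·16 + 3·49 + 2·78
            = 12 + 208 + 0 + 80 + 147 + 156 = 603.
Overall workload = 603 / 15 = 40.2000 ≈ 40.2.

40.2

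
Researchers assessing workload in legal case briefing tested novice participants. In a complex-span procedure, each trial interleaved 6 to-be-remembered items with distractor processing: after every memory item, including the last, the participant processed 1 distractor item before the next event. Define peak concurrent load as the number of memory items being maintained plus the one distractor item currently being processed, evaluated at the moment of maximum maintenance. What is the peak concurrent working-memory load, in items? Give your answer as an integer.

7

Maintenance is greatest during the distractor(s) after memory item 6: all 6 memory items are being held.
One distractor item is concurrently being processed.
Peak concurrent load = 6 + 1 = 7 items.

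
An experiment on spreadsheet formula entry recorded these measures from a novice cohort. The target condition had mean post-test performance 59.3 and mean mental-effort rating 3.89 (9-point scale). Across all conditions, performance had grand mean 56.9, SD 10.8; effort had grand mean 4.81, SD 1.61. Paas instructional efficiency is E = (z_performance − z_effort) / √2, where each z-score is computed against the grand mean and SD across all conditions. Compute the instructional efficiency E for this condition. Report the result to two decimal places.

z_performance = (59.3 − 56.9) / 10.8 = 2.4000 / 10.8 = 0.2222.
z_effort = (3.89 − 4.81) / 1.61 = -0.9200 / 1.61 = -0.5714.
z_P − z_E = 0.2222 − (-0.5714) = 0.7936.
E = 0.7936 / √2 = 0.7936 / 1.41421 = 0.5612 ≈ 0.56.

0.56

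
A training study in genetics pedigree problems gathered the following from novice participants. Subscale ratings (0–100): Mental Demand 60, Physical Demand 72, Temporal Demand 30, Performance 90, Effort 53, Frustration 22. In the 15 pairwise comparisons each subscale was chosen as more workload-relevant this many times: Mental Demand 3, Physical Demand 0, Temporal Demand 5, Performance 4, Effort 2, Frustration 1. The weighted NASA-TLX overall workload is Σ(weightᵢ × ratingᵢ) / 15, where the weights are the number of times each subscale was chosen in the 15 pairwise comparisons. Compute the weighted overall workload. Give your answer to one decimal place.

The tallies are the weights (they sum to 15).
Weighted sum = 3·60 + 0·72 + 5·30 + 4·90 + 2·53 + 1·22
            = 180 + 0 + 150 + 360 + 106 + 22 = 818.
Overall workload = 818 / 15 = 54.5333 ≈ 54.5.

54.5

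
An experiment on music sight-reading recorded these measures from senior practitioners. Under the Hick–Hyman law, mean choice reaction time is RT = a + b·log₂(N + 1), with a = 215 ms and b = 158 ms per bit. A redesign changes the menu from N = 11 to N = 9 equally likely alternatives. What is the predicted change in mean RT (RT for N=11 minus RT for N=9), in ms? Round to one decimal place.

RT(11) = 215 + 158·log₂(12) = 215 + 158·3.5850 = 781.4300 ms.
RT(9) = 215 + 158·log₂(10) = 215 + 158·3.3219 = 739.8602 ms.
Difference = 781.4300 − 739.8602 = 41.5698 ≈ 41.6 ms.

41.6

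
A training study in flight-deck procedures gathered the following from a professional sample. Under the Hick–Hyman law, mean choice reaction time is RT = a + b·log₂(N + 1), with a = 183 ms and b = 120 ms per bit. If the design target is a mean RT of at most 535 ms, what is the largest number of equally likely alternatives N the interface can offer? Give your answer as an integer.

Set 183 + 120·log₂(N + 1) ≤ 535.
log₂(N + 1) ≤ (535 − 183) / 120 = 2.9333.
N + 1 ≤ 2^2.9333 = 7.6386.
N ≤ 6.6386, so the largest integer N is 6.

6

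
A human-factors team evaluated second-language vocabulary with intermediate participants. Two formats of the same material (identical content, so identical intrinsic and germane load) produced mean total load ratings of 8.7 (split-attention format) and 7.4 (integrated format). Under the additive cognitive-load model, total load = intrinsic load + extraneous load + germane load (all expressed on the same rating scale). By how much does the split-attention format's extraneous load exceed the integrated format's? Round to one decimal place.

1.3

Intrinsic and germane load are equal across formats, so the difference in total load equals the difference in extraneous load.
Extraneous-load difference = 8.7 − 7.4 = 1.3.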